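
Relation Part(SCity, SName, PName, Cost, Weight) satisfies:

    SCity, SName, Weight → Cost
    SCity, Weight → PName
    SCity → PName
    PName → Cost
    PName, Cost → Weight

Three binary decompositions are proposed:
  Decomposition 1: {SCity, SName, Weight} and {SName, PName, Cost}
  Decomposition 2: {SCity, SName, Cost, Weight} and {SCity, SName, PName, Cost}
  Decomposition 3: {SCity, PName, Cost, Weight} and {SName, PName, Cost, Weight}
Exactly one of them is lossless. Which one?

Decomposition 1: common = {SName}, closure = {SName} → lossy.
Decomposition 2: common = {SCity, SName, Cost}, closure = {SCity, SName, PName, Cost, Weight} → lossless.
Decomposition 3: common = {PName, Cost, Weight}, closure = {PName, Cost, Weight} → lossy.

Decomposition 2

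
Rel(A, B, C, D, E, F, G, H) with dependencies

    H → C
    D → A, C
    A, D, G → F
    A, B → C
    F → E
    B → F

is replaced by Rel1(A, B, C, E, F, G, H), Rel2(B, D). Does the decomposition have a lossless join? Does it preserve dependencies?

lossy and not dependency-preserving

Lossless test: (B)⁺ = {B, E, F}, which is a superkey of neither fragment — lossy.
Dependency preservation: the restricted closure of {D} across the fragments never reaches {A, C}, so D → A, C cannot be enforced without a join — not preserved.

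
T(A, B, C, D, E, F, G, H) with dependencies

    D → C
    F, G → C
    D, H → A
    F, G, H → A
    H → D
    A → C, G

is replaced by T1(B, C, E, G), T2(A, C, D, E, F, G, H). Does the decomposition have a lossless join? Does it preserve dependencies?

Lossless test: (C, E, G)⁺ = {C, E, G}, which is a superkey of neither fragment — lossy.
Dependency preservation: every FD's attributes lie within a single fragment, so each can be enforced locally — preserved.

lossy but dependency-preserving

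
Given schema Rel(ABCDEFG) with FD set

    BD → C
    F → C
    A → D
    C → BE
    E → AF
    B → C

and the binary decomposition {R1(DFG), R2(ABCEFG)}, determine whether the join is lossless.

Common attributes: R1 ∩ R2 = {FG}.
Closure of {FG}: F → C applies, adding C; C → BE applies, adding BE; E → AF applies, adding A; A → D applies, adding D. So (FG)⁺ = {ABCDEFG}.
This closure contains every attribute of R1, so R1 ∩ R2 → R1. The join is lossless.

Yes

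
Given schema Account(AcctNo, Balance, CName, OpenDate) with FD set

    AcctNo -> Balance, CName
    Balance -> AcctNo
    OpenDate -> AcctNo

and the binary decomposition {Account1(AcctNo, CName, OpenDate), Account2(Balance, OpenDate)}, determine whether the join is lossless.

Yes

Common attributes: Account1 ∩ Account2 = {OpenDate}.
Closure of {OpenDate}: OpenDate → AcctNo applies, adding AcctNo; AcctNo → Balance, CName applies, adding Balance, CName. So (OpenDate)⁺ = {AcctNo, Balance, CName, OpenDate}.
This closure contains every attribute of Account1, so Account1 ∩ Account2 → Account1. The join is lossless.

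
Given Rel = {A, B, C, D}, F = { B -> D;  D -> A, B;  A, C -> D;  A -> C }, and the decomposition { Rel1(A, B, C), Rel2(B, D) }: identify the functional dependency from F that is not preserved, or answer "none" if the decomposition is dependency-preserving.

B → D lies within Rel2.
D → A, B: restricted closure across fragments reaches A, B.
A, C → D: restricted closure across fragments reaches D.
A → C lies within Rel1.
Every dependency is enforceable on the fragments, so the decomposition is dependency-preserving.

none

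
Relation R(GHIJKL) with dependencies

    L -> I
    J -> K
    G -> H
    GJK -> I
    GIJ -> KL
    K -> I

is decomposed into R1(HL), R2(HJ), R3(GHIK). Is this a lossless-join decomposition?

No

Chase test. Columns are GHIJKL; row i has aⱼ where attribute j ∈ Ri, else bᵢⱼ.
Initial tableau (one row per fragment):
  row 1: b11 a2 b13 b14 b15 a6
  row 2: b21 a2 b23 a4 b25 b26
  row 3: a1 a2 a3 b34 a5 b36
No row becomes fully distinguished — the join is lossy.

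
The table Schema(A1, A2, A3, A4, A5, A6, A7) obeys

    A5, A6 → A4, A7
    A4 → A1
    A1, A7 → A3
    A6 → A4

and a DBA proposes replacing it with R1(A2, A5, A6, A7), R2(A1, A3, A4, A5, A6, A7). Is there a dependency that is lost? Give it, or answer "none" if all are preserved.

A5, A6 → A4, A7 lies within R2.
A4 → A1 lies within R2.
A1, A7 → A3 lies within R2.
A6 → A4 lies within R2.
Every dependency is enforceable on the fragments, so the decomposition is dependency-preserving.

none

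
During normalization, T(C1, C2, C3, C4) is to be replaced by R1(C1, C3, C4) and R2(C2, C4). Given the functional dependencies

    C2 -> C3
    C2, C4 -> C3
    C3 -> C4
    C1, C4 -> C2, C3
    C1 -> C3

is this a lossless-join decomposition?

Common attributes: R1 ∩ R2 = {C4}.
No dependency enlarges {C4}, so (C4)⁺ = {C4}.
The closure contains neither all of R1 = {C1, C3, C4} nor all of R2 = {C2, C4}, so the common attributes are not a superkey of either fragment. The join is lossy.

No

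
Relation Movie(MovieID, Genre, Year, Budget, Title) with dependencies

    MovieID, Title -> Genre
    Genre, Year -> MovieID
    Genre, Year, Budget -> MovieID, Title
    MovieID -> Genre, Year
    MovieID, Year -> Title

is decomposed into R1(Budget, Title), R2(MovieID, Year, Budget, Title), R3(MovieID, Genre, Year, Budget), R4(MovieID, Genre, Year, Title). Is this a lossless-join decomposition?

Chase test. Columns are MovieID, Genre, Year, Budget, Title; row i has aⱼ where attribute j ∈ Ri, else bᵢⱼ.
Initial tableau (one row per fragment):
  row 1: b11 b12 b13 a4 a5
  row 2: a1 b22 a3 a4 a5
  row 3: a1 a2 a3 a4 b35
  row 4: a1 a2 a3 b44 a5
Rows 2 and 4 agree on MovieID, Title; apply MovieID, Title→Genre and equate their Genre entries.
Rows 2 and 3 agree on Genre, Year, Budget; apply Genre, Year, Budget→MovieID, Title and equate their MovieID, Title entries.
Row 2 is now all distinguished symbols — the join is lossless.

Yes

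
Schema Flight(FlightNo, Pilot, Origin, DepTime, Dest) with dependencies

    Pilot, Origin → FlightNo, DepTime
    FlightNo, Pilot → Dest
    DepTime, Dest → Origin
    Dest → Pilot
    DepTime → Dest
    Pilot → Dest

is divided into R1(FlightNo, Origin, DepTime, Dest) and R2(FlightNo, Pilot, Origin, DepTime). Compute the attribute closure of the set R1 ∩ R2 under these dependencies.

R1 ∩ R2 = {FlightNo, Origin, DepTime}.
DepTime → Dest applies, adding Dest
Dest → Pilot applies, adding Pilot
Closure: {FlightNo, Pilot, Origin, DepTime, Dest}.

FlightNo, Pilot, Origin, DepTime, Dest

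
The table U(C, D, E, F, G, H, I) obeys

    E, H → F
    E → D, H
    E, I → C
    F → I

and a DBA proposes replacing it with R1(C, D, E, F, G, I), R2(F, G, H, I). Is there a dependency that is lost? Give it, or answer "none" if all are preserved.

E → D, H

Check E → D, H: no single fragment contains all of {D, E, H}, and the restricted closure of {E} across the fragments never reaches {D, H}.
E, H → F is preserved.
E, I → C is preserved.
F → I is preserved.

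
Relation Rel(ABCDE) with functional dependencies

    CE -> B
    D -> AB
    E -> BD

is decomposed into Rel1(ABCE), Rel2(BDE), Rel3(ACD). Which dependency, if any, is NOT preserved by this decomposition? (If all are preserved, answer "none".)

none

CE → B lies within Rel1.
D → AB: restricted closure across fragments reaches AB.
E → BD lies within Rel2.
Every dependency is enforceable on the fragments, so the decomposition is dependency-preserving.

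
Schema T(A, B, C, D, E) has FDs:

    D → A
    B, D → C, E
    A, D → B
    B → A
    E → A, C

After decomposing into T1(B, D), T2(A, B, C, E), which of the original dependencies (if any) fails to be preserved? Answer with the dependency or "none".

Check B, D → C, E: no single fragment contains all of {B, C, D, E}, and the restricted closure of {B, D} across the fragments never reaches {C, E}.
D → A is preserved.
A, D → B is preserved.
B → A is preserved.
E → A, C is preserved.

B, D → C, E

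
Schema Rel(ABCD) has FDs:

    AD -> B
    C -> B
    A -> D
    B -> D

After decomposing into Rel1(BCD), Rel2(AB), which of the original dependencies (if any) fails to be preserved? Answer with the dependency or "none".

AD → B: restricted closure across fragments reaches B.
C → B lies within Rel1.
A → D: restricted closure across fragments reaches D.
B → D lies within Rel1.
Every dependency is enforceable on the fragments, so the decomposition is dependency-preserving.

none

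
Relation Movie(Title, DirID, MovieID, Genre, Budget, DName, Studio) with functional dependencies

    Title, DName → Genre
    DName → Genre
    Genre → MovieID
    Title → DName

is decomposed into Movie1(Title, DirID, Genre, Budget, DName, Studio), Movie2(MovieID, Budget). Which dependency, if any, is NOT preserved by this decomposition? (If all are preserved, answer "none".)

Check Genre → MovieID: no single fragment contains all of {MovieID, Genre}, and the restricted closure of {Genre} across the fragments never reaches {MovieID}.
Title, DName → Genre is preserved.
DName → Genre is preserved.
Title → DName is preserved.

Genre → MovieID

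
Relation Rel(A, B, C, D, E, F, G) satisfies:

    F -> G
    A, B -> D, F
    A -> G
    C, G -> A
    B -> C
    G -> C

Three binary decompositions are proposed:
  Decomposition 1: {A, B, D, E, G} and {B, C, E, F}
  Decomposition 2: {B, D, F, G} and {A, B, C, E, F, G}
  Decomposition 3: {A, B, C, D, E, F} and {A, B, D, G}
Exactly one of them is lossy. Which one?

Decomposition 1

Decomposition 1: common = {B, E}, closure = {B, C, E} → lossy.
Decomposition 2: common = {B, F, G}, closure = {A, B, C, D, F, G} → lossless.
Decomposition 3: common = {A, B, D}, closure = {A, B, C, D, F, G} → lossless.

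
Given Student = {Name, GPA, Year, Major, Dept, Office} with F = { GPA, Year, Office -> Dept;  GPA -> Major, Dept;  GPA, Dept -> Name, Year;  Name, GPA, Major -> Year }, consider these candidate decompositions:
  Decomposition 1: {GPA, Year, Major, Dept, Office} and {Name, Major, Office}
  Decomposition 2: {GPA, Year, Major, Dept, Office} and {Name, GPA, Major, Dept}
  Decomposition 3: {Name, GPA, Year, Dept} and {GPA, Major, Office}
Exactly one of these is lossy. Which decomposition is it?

Decomposition 1: common = {Major, Office}, closure = {Major, Office} → lossy.
Decomposition 2: common = {GPA, Major, Dept}, closure = {Name, GPA, Year, Major, Dept} → lossless.
Decomposition 3: common = {GPA}, closure = {Name, GPA, Year, Major, Dept} → lossless.

Decomposition 1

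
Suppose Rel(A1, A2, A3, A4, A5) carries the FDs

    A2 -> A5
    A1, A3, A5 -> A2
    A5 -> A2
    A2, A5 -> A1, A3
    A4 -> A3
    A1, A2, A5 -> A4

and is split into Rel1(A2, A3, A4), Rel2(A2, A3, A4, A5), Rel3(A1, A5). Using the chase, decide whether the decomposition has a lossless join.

Chase test. Columns are A1, A2, A3, A4, A5; row i has aⱼ where attribute j ∈ Reli, else bᵢⱼ.
Initial tableau (one row per fragment):
  row 1: b11 a2 a3 a4 b15
  row 2: b21 a2 a3 a4 a5
  row 3: a1 b32 b33 b34 a5
Rows 1 and 2 agree on A2; apply A2→A5 and equate their A5 entries.
Rows 1 and 3 agree on A5; apply A5→A2 and equate their A2 entries.
Rows 1 and 2 agree on A2, A5; apply A2, A5→A1, A3 and equate their A1, A3 entries.
Rows 1 and 3 agree on A2, A5; apply A2, A5→A1, A3 and equate their A1, A3 entries.
Rows 1 and 3 agree on A1, A2, A5; apply A1, A2, A5→A4 and equate their A4 entries.
Row 1 is now all distinguished symbols — the join is lossless.

Yes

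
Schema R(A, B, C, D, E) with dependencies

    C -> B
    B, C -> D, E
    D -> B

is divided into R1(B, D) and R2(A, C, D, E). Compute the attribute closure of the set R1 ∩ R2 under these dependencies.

B, D

R1 ∩ R2 = {D}.
D → B applies, adding B
Closure: {B, D}.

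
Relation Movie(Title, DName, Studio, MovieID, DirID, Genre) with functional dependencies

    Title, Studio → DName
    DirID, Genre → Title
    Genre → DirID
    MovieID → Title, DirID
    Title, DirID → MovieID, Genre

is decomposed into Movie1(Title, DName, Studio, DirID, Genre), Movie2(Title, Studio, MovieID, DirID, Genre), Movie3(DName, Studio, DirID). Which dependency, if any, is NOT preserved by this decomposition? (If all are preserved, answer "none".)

none

Title, Studio → DName lies within Movie1.
DirID, Genre → Title lies within Movie1.
Genre → DirID lies within Movie1.
MovieID → Title, DirID lies within Movie2.
Title, DirID → MovieID, Genre lies within Movie2.
Every dependency is enforceable on the fragments, so the decomposition is dependency-preserving.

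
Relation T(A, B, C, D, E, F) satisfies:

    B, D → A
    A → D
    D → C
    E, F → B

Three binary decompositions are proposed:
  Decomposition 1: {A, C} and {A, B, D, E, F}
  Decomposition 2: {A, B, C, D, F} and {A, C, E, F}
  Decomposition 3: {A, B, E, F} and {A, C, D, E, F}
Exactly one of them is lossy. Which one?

Decomposition 2

Decomposition 1: common = {A}, closure = {A, C, D} → lossless.
Decomposition 2: common = {A, C, F}, closure = {A, C, D, F} → lossy.
Decomposition 3: common = {A, E, F}, closure = {A, B, C, D, E, F} → lossless.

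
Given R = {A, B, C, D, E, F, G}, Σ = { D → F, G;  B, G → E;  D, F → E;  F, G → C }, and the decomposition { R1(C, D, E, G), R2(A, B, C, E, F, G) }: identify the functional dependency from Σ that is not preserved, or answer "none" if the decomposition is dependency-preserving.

D → F, G

Check D → F, G: no single fragment contains all of {D, F, G}, and the restricted closure of {D} across the fragments never reaches {F, G}.
B, G → E is preserved.
D, F → E is preserved.
F, G → C is preserved.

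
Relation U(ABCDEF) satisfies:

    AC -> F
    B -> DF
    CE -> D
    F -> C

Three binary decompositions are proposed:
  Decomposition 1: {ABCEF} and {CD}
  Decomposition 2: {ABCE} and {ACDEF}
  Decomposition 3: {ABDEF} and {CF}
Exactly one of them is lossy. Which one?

Decomposition 1: common = {C}, closure = {C} → lossy.
Decomposition 2: common = {ACE}, closure = {ACDEF} → lossless.
Decomposition 3: common = {F}, closure = {CF} → lossless.

Decomposition 1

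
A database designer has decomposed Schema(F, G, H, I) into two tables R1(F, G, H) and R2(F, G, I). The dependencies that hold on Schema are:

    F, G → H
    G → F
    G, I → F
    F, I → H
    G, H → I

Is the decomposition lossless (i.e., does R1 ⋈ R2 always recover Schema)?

Yes

Common attributes: R1 ∩ R2 = {F, G}.
Closure of {F, G}: F, G → H applies, adding H; G, H → I applies, adding I. So (F, G)⁺ = {F, G, H, I}.
This closure contains every attribute of R1, so R1 ∩ R2 → R1. The join is lossless.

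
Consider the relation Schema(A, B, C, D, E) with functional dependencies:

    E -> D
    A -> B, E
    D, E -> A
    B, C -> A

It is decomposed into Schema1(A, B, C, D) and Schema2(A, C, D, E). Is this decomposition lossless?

Yes

Common attributes: Schema1 ∩ Schema2 = {A, C, D}.
Closure of {A, C, D}: A → B, E applies, adding B, E. So (A, C, D)⁺ = {A, B, C, D, E}.
This closure contains every attribute of Schema1, so Schema1 ∩ Schema2 → Schema1. The join is lossless.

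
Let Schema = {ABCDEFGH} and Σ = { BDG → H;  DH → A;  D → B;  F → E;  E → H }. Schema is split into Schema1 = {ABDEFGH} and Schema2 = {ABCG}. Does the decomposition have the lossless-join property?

Common attributes: Schema1 ∩ Schema2 = {ABG}.
No dependency enlarges {ABG}, so (ABG)⁺ = {ABG}.
The closure contains neither all of Schema1 = {ABDEFGH} nor all of Schema2 = {ABCG}, so the common attributes are not a superkey of either fragment. The join is lossy.

No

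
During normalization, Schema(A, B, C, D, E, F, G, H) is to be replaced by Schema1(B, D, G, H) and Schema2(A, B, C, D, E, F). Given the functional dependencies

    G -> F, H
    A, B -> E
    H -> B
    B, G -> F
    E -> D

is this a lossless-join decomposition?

No

Common attributes: Schema1 ∩ Schema2 = {B, D}.
No dependency enlarges {B, D}, so (B, D)⁺ = {B, D}.
The closure contains neither all of Schema1 = {B, D, G, H} nor all of Schema2 = {A, B, C, D, E, F}, so the common attributes are not a superkey of either fragment. The join is lossy.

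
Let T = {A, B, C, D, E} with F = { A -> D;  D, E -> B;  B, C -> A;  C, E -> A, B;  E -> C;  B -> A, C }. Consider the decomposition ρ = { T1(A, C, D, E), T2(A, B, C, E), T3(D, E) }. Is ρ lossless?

Yes

Chase test. Columns are A, B, C, D, E; row i has aⱼ where attribute j ∈ Ti, else bᵢⱼ.
Initial tableau (one row per fragment):
  row 1: a1 b12 a3 a4 a5
  row 2: a1 a2 a3 b24 a5
  row 3: b31 b32 b33 a4 a5
Rows 1 and 2 agree on A; apply A→D and equate their D entries.
Rows 1 and 2 agree on D, E; apply D, E→B and equate their B entries.
Rows 1 and 3 agree on D, E; apply D, E→B and equate their B entries.
Rows 1 and 3 agree on E; apply E→C and equate their C entries.
Rows 1 and 3 agree on B; apply B→A, C and equate their A, C entries.
Row 1 is now all distinguished symbols — the join is lossless.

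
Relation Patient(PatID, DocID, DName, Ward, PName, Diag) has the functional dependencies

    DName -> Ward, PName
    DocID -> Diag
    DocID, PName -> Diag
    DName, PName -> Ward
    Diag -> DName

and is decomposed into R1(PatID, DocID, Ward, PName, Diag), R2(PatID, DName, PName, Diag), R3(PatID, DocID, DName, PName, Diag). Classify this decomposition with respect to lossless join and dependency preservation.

lossless but not dependency-preserving

Lossless test (chase): Rows 2 and 3 agree on DName; apply DName→Ward, PName and equate their Ward, PName entries. Rows 1 and 2 agree on Diag; apply Diag→DName and equate their DName entries. Rows 1 and 2 agree on DName; apply DName→Ward, PName and equate their Ward, PName entries. Row 1 is now all distinguished symbols — the join is lossless.
Dependency preservation: the restricted closure of {DName} across the fragments never reaches {Ward, PName}, so DName → Ward, PName cannot be enforced without a join — not preserved.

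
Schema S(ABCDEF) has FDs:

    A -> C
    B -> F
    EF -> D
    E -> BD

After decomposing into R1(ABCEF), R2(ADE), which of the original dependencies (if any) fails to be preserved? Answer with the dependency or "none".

A → C lies within R1.
B → F lies within R1.
EF → D: restricted closure across fragments reaches D.
E → BD: restricted closure across fragments reaches BD.
Every dependency is enforceable on the fragments, so the decomposition is dependency-preserving.

none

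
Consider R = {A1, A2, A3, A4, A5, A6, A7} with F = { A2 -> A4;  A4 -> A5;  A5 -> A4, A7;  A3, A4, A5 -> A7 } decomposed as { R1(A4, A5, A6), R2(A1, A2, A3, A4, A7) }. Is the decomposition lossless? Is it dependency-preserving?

Lossless test: (A4)⁺ = {A4, A5, A7}, which is a superkey of neither fragment — lossy.
Dependency preservation: A5 → A4, A7; A3, A4, A5 → A7 are not contained in any single fragment, but the restricted closure of each left-hand side across the fragments still reaches the right-hand side; the remaining FDs each lie inside some fragment. All dependencies are preserved.

lossy but dependency-preserving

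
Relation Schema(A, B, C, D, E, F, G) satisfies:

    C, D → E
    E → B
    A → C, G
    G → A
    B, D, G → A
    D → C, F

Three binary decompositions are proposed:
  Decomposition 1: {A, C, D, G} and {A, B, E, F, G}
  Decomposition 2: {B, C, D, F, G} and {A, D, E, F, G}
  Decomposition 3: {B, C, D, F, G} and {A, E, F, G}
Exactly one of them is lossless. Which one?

Decomposition 1: common = {A, G}, closure = {A, C, G} → lossy.
Decomposition 2: common = {D, F, G}, closure = {A, B, C, D, E, F, G} → lossless.
Decomposition 3: common = {F, G}, closure = {A, C, F, G} → lossy.

Decomposition 2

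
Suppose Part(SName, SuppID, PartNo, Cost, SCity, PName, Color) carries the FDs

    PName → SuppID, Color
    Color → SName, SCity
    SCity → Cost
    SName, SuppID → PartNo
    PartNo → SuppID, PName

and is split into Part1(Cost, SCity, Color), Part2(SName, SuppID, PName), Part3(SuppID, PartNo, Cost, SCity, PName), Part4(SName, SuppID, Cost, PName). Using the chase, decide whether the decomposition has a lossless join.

No

Chase test. Columns are SName, SuppID, PartNo, Cost, SCity, PName, Color; row i has aⱼ where attribute j ∈ Parti, else bᵢⱼ.
Initial tableau (one row per fragment):
  row 1: b11 b12 b13 a4 a5 b16 a7
  row 2: a1 a2 b23 b24 b25 a6 b27
  row 3: b31 a2 a3 a4 a5 a6 b37
  row 4: a1 a2 b43 a4 b45 a6 b47
Rows 2 and 3 agree on PName; apply PName→SuppID, Color and equate their SuppID, Color entries.
Rows 2 and 4 agree on PName; apply PName→SuppID, Color and equate their SuppID, Color entries.
Rows 2 and 3 agree on Color; apply Color→SName, SCity and equate their SName, SCity entries.
Rows 2 and 4 agree on Color; apply Color→SName, SCity and equate their SName, SCity entries.
Rows 1 and 2 agree on SCity; apply SCity→Cost and equate their Cost entries.
Rows 2 and 3 agree on SName, SuppID; apply SName, SuppID→PartNo and equate their PartNo entries.
Rows 2 and 4 agree on SName, SuppID; apply SName, SuppID→PartNo and equate their PartNo entries.
No row becomes fully distinguished — the join is lossy.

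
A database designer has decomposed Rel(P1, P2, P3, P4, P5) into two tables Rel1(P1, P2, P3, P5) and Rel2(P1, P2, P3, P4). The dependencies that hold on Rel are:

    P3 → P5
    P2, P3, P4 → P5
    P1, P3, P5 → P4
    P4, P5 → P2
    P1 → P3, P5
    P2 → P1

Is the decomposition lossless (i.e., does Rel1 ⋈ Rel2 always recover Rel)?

Common attributes: Rel1 ∩ Rel2 = {P1, P2, P3}.
Closure of {P1, P2, P3}: P3 → P5 applies, adding P5; P1, P3, P5 → P4 applies, adding P4. So (P1, P2, P3)⁺ = {P1, P2, P3, P4, P5}.
This closure contains every attribute of Rel1, so Rel1 ∩ Rel2 → Rel1. The join is lossless.

Yes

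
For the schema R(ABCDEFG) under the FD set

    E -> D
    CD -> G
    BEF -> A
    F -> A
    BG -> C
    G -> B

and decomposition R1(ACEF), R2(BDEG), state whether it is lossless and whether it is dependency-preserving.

lossy and not dependency-preserving

Lossless test: (E)⁺ = {DE}, which is a superkey of neither fragment — lossy.
Dependency preservation: the restricted closure of {CD} across the fragments never reaches {G}, so CD → G cannot be enforced without a join — not preserved.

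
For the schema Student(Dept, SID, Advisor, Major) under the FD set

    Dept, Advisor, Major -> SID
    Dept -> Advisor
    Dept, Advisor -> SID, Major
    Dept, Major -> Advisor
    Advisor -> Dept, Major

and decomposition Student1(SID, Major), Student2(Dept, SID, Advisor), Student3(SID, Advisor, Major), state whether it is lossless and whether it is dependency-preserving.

lossless and dependency-preserving

Lossless test (chase): Rows 2 and 3 agree on Advisor; apply Advisor→Dept, Major and equate their Dept, Major entries. Row 2 is now all distinguished symbols — the join is lossless.
Dependency preservation: Dept, Advisor, Major → SID; Dept, Advisor → SID, Major; Dept, Major → Advisor; Advisor → Dept, Major are not contained in any single fragment, but the restricted closure of each left-hand side across the fragments still reaches the right-hand side; the remaining FDs each lie inside some fragment. All dependencies are preserved.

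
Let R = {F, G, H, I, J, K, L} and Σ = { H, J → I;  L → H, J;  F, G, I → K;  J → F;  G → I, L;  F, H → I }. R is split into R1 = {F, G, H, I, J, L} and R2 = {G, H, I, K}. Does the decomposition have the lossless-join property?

Yes

Common attributes: R1 ∩ R2 = {G, H, I}.
Closure of {G, H, I}: G → I, L applies, adding L; L → H, J applies, adding J; J → F applies, adding F; F, G, I → K applies, adding K. So (G, H, I)⁺ = {F, G, H, I, J, K, L}.
This closure contains every attribute of R1, so R1 ∩ R2 → R1. The join is lossless.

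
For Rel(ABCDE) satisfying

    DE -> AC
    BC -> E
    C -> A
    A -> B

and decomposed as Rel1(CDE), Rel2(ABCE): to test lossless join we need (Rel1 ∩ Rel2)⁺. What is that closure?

Rel1 ∩ Rel2 = {CE}.
C → A applies, adding A
A → B applies, adding B
Closure: {ABCE}.

ABCE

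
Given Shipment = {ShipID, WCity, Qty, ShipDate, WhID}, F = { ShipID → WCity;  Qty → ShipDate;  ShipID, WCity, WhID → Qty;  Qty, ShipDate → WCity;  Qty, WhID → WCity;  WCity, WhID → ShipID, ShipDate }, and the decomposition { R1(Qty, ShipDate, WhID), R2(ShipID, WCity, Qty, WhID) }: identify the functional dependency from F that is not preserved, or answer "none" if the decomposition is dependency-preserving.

none

ShipID → WCity lies within R2.
Qty → ShipDate lies within R1.
ShipID, WCity, WhID → Qty lies within R2.
Qty, ShipDate → WCity: restricted closure across fragments reaches WCity.
Qty, WhID → WCity lies within R2.
WCity, WhID → ShipID, ShipDate: restricted closure across fragments reaches ShipID, ShipDate.
Every dependency is enforceable on the fragments, so the decomposition is dependency-preserving.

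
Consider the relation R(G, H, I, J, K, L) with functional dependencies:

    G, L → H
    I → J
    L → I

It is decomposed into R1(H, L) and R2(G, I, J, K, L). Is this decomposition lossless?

Common attributes: R1 ∩ R2 = {L}.
Closure of {L}: L → I applies, adding I; I → J applies, adding J. So (L)⁺ = {I, J, L}.
The closure contains neither all of R1 = {H, L} nor all of R2 = {G, I, J, K, L}, so the common attributes are not a superkey of either fragment. The join is lossy.

No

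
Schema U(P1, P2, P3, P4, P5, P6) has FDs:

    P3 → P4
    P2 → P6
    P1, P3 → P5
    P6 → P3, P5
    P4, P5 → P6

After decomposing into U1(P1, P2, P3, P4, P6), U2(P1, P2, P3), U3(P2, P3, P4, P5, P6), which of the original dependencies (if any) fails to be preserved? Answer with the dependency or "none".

none

P3 → P4 lies within U1.
P2 → P6 lies within U1.
P1, P3 → P5: restricted closure across fragments reaches P5.
P6 → P3, P5 lies within U3.
P4, P5 → P6 lies within U3.
Every dependency is enforceable on the fragments, so the decomposition is dependency-preserving.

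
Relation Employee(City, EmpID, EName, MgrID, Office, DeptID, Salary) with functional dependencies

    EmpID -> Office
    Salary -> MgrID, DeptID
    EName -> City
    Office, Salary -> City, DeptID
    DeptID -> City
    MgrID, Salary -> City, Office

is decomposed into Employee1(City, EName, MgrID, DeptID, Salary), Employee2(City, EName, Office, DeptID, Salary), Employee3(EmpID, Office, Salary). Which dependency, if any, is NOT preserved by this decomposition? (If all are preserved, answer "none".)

none

EmpID → Office lies within Employee3.
Salary → MgrID, DeptID lies within Employee1.
EName → City lies within Employee1.
Office, Salary → City, DeptID lies within Employee2.
DeptID → City lies within Employee1.
MgrID, Salary → City, Office: restricted closure across fragments reaches City, Office.
Every dependency is enforceable on the fragments, so the decomposition is dependency-preserving.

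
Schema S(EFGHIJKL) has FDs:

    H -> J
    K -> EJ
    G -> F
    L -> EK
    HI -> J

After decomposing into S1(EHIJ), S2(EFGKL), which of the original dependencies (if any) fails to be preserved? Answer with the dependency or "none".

Check K → EJ: no single fragment contains all of {EJK}, and the restricted closure of {K} across the fragments never reaches {EJ}.
H → J is preserved.
G → F is preserved.
L → EK is preserved.
HI → J is preserved.

K -> EJ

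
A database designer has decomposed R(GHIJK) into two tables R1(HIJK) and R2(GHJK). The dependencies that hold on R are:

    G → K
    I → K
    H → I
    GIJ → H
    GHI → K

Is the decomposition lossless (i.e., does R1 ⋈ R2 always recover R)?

Common attributes: R1 ∩ R2 = {HJK}.
Closure of {HJK}: H → I applies, adding I. So (HJK)⁺ = {HIJK}.
This closure contains every attribute of R1, so R1 ∩ R2 → R1. The join is lossless.

Yes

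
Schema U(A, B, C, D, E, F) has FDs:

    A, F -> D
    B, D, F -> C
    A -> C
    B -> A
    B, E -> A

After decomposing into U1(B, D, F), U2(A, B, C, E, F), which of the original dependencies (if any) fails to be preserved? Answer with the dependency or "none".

Check A, F → D: no single fragment contains all of {A, D, F}, and the restricted closure of {A, F} across the fragments never reaches {D}.
B, D, F → C is preserved.
A → C is preserved.
B → A is preserved.
B, E → A is preserved.

A, F -> D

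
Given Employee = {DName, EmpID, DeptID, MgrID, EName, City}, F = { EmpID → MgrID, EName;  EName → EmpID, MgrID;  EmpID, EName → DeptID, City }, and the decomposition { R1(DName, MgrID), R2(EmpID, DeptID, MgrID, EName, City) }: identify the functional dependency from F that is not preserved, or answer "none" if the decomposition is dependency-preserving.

none

EmpID → MgrID, EName lies within R2.
EName → EmpID, MgrID lies within R2.
EmpID, EName → DeptID, City lies within R2.
Every dependency is enforceable on the fragments, so the decomposition is dependency-preserving.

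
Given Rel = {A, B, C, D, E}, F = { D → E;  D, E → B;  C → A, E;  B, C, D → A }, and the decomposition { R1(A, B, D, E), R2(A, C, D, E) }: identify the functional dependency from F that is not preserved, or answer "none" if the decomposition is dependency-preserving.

D → E lies within R1.
D, E → B lies within R1.
C → A, E lies within R2.
B, C, D → A: restricted closure across fragments reaches A.
Every dependency is enforceable on the fragments, so the decomposition is dependency-preserving.

none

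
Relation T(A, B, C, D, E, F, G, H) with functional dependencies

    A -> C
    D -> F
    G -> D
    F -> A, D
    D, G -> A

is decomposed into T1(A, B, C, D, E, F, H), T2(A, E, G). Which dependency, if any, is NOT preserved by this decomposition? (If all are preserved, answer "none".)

Check G → D: no single fragment contains all of {D, G}, and the restricted closure of {G} across the fragments never reaches {D}.
A → C is preserved.
D → F is preserved.
F → A, D is preserved.
D, G → A is preserved.

G -> D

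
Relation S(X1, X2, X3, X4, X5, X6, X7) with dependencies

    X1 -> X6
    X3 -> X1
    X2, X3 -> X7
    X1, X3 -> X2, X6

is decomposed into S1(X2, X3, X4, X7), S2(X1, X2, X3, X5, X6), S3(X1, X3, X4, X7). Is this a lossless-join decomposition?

No

Chase test. Columns are X1, X2, X3, X4, X5, X6, X7; row i has aⱼ where attribute j ∈ Si, else bᵢⱼ.
Initial tableau (one row per fragment):
  row 1: b11 a2 a3 a4 b15 b16 a7
  row 2: a1 a2 a3 b24 a5 a6 b27
  row 3: a1 b32 a3 a4 b35 b36 a7
Rows 2 and 3 agree on X1; apply X1→X6 and equate their X6 entries.
Rows 1 and 2 agree on X3; apply X3→X1 and equate their X1 entries.
Rows 1 and 2 agree on X2, X3; apply X2, X3→X7 and equate their X7 entries.
Rows 1 and 2 agree on X1, X3; apply X1, X3→X2, X6 and equate their X2, X6 entries.
Rows 1 and 3 agree on X1, X3; apply X1, X3→X2, X6 and equate their X2, X6 entries.
No row becomes fully distinguished — the join is lossy.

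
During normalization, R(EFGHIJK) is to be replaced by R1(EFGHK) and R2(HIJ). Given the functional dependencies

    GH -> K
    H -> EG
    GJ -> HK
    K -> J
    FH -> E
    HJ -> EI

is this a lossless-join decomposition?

Common attributes: R1 ∩ R2 = {H}.
Closure of {H}: H → EG applies, adding EG; GH → K applies, adding K; K → J applies, adding J; HJ → EI applies, adding I. So (H)⁺ = {EGHIJK}.
This closure contains every attribute of R2, so R1 ∩ R2 → R2. The join is lossless.

Yes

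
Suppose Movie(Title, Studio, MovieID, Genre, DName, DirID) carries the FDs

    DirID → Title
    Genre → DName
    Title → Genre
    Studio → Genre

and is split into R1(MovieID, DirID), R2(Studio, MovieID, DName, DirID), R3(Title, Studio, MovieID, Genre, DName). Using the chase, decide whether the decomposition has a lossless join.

Chase test. Columns are Title, Studio, MovieID, Genre, DName, DirID; row i has aⱼ where attribute j ∈ Ri, else bᵢⱼ.
Initial tableau (one row per fragment):
  row 1: b11 b12 a3 b14 b15 a6
  row 2: b21 a2 a3 b24 a5 a6
  row 3: a1 a2 a3 a4 a5 b36
Rows 1 and 2 agree on DirID; apply DirID→Title and equate their Title entries.
Rows 1 and 2 agree on Title; apply Title→Genre and equate their Genre entries.
Rows 2 and 3 agree on Studio; apply Studio→Genre and equate their Genre entries.
Rows 1 and 2 agree on Genre; apply Genre→DName and equate their DName entries.
No row becomes fully distinguished — the join is lossy.

No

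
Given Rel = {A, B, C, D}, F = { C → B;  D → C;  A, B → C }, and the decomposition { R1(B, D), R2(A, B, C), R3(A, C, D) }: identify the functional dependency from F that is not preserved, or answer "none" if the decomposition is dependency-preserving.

C → B lies within R2.
D → C lies within R3.
A, B → C lies within R2.
Every dependency is enforceable on the fragments, so the decomposition is dependency-preserving.

none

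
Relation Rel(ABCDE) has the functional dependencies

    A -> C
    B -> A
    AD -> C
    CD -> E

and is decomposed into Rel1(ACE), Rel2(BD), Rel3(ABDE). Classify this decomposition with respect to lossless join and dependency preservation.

Lossless test (chase): Rows 1 and 3 agree on A; apply A→C and equate their C entries. Rows 2 and 3 agree on B; apply B→A and equate their A entries. Rows 2 and 3 agree on AD; apply AD→C and equate their C entries. Rows 2 and 3 agree on CD; apply CD→E and equate their E entries. Row 2 is now all distinguished symbols — the join is lossless.
Dependency preservation: the restricted closure of {CD} across the fragments never reaches {E}, so CD → E cannot be enforced without a join — not preserved.

lossless but not dependency-preserving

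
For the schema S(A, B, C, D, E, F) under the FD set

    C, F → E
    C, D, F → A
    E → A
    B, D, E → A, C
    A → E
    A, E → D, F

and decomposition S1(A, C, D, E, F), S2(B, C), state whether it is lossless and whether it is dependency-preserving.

lossy and not dependency-preserving

Lossless test: (C)⁺ = {C}, which is a superkey of neither fragment — lossy.
Dependency preservation: the restricted closure of {B, D, E} across the fragments never reaches {A, C}, so B, D, E → A, C cannot be enforced without a join — not preserved.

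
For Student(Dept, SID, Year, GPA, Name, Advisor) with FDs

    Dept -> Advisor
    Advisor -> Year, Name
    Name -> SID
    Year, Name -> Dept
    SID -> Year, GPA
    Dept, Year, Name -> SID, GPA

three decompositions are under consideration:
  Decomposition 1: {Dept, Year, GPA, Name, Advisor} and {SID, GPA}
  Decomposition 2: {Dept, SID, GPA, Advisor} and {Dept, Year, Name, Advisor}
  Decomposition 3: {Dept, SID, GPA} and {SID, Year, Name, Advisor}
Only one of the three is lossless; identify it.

Decomposition 1: common = {GPA}, closure = {GPA} → lossy.
Decomposition 2: common = {Dept, Advisor}, closure = {Dept, SID, Year, GPA, Name, Advisor} → lossless.
Decomposition 3: common = {SID}, closure = {SID, Year, GPA} → lossy.

Decomposition 2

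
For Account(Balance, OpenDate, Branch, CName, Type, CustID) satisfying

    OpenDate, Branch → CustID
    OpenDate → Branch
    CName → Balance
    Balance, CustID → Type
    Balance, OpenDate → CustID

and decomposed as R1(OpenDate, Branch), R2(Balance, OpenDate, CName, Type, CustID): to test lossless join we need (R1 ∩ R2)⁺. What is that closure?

OpenDate, Branch, CustID

R1 ∩ R2 = {OpenDate}.
OpenDate → Branch applies, adding Branch
OpenDate, Branch → CustID applies, adding CustID
Closure: {OpenDate, Branch, CustID}.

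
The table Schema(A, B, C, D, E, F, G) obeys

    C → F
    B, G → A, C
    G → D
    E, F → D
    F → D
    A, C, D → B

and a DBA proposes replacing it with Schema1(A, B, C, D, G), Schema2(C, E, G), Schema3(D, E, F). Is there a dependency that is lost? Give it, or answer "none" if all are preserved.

Check C → F: no single fragment contains all of {C, F}, and the restricted closure of {C} across the fragments never reaches {F}.
B, G → A, C is preserved.
G → D is preserved.
E, F → D is preserved.
F → D is preserved.
A, C, D → B is preserved.

C → F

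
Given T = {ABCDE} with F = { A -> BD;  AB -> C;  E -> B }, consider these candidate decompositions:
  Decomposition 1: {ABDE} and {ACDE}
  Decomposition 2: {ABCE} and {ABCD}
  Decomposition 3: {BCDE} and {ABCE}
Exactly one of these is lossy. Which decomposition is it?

Decomposition 3

Decomposition 1: common = {ADE}, closure = {ABCDE} → lossless.
Decomposition 2: common = {ABC}, closure = {ABCD} → lossless.
Decomposition 3: common = {BCE}, closure = {BCE} → lossy.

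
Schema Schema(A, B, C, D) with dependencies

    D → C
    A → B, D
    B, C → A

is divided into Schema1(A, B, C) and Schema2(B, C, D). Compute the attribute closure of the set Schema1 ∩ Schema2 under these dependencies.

A, B, C, D

Schema1 ∩ Schema2 = {B, C}.
B, C → A applies, adding A
A → B, D applies, adding D
Closure: {A, B, C, D}.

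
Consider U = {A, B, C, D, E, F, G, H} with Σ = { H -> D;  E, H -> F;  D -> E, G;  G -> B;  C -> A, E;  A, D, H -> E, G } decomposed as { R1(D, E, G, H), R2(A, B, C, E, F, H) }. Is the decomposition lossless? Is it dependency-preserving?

lossless but not dependency-preserving

Lossless test: (E, H)⁺ = {B, D, E, F, G, H}, which contains all of one fragment — lossless.
Dependency preservation: the restricted closure of {G} across the fragments never reaches {B}, so G → B cannot be enforced without a join — not preserved.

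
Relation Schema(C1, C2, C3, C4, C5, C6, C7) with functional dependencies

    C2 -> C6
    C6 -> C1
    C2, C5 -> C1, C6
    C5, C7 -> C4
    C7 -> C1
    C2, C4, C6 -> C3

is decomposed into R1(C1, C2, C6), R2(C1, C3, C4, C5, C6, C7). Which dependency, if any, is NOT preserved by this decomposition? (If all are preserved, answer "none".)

Check C2, C4, C6 → C3: no single fragment contains all of {C2, C3, C4, C6}, and the restricted closure of {C2, C4, C6} across the fragments never reaches {C3}.
C2 → C6 is preserved.
C6 → C1 is preserved.
C2, C5 → C1, C6 is preserved.
C5, C7 → C4 is preserved.
C7 → C1 is preserved.

C2, C4, C6 -> C3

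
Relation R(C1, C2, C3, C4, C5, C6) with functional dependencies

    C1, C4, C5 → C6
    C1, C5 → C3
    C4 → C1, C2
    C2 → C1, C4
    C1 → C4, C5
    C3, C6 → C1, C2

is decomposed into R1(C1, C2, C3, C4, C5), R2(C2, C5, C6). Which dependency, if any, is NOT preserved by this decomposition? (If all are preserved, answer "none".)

Check C3, C6 → C1, C2: no single fragment contains all of {C1, C2, C3, C6}, and the restricted closure of {C3, C6} across the fragments never reaches {C1, C2}.
C1, C4, C5 → C6 is preserved.
C1, C5 → C3 is preserved.
C4 → C1, C2 is preserved.
C2 → C1, C4 is preserved.
C1 → C4, C5 is preserved.

C3, C6 → C1, C2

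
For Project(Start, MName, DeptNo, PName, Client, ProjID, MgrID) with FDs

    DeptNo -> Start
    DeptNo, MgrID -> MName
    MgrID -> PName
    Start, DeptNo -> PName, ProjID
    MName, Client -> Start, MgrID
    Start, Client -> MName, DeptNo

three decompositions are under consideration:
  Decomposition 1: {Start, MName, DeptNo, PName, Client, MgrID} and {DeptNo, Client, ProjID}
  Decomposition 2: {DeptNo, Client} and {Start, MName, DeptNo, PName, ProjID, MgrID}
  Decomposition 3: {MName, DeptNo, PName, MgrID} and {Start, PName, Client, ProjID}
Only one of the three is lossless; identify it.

Decomposition 1

Decomposition 1: common = {DeptNo, Client}, closure = {Start, MName, DeptNo, PName, Client, ProjID, MgrID} → lossless.
Decomposition 2: common = {DeptNo}, closure = {Start, DeptNo, PName, ProjID} → lossy.
Decomposition 3: common = {PName}, closure = {PName} → lossy.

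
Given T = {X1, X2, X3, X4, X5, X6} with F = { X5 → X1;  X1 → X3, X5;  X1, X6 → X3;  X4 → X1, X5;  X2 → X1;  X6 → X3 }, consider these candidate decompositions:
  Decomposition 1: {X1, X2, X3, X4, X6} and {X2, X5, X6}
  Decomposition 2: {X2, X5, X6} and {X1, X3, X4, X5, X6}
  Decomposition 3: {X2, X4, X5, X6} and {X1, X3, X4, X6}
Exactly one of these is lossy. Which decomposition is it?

Decomposition 2

Decomposition 1: common = {X2, X6}, closure = {X1, X2, X3, X5, X6} → lossless.
Decomposition 2: common = {X5, X6}, closure = {X1, X3, X5, X6} → lossy.
Decomposition 3: common = {X4, X6}, closure = {X1, X3, X4, X5, X6} → lossless.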